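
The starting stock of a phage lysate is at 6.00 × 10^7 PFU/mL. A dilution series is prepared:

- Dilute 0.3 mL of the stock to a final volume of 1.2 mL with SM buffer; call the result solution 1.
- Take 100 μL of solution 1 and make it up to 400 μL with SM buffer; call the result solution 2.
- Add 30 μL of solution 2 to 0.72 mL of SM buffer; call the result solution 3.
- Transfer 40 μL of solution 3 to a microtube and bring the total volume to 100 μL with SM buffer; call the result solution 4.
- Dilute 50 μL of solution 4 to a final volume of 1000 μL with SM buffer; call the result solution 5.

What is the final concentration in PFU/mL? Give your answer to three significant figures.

3.00 × 10^3 PFU/mL

Step 1: 0.3 mL brought to 1.2 mL → factor 1.2/0.3 = 4
Step 2: 100 μL brought to 400 μL → factor 400/100 = 4
Step 3: 30 μL + 0.72 mL = 750 μL total → factor 750/30 = 25
Step 4: 40 μL brought to 100 μL → factor 100/40 = 2.5
Step 5: 50 μL brought to 1000 μL → factor 1000/50 = 20
Overall dilution factor = 4 × 4 × 25 × 2.5 × 20 = 20000
Final = 6.00 × 10^7 PFU/mL / 20000 = 3.00 × 10^3 PFU/mL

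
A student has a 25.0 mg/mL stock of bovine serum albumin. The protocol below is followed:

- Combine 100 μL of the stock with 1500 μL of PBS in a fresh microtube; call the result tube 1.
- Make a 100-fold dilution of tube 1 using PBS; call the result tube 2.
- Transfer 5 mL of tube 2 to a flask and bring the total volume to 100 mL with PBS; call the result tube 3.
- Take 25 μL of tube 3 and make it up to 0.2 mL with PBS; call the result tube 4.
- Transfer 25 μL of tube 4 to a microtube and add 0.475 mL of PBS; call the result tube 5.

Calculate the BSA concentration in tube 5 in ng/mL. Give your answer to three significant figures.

4.88 ng/mL

Step 1: 100 μL + 1500 μL = 1600 μL total → factor 1600/100 = 16
Step 2: 100-fold → factor 100
Step 3: 5 mL brought to 100 mL → factor 100/5 = 20
Step 4: 25 μL brought to 0.2 mL → factor 200/25 = 8
Step 5: 25 μL + 0.475 mL = 500 μL total → factor 500/25 = 20
Dilution factor through tube 5 = 16 × 100 × 20 × 8 × 20 = 5.12 × 10^6
[tube 5] = 25.0 mg/mL / 5.12 × 10^6 = 4.883 × 10^-6 mg/mL = 4.88 ng/mL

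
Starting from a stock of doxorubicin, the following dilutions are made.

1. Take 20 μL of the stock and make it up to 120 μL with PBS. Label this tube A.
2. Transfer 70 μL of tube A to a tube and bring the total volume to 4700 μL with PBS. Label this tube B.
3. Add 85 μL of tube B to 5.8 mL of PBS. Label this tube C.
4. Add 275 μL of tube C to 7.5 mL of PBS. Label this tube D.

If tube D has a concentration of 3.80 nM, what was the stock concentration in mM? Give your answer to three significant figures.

Step 1: 20 μL brought to 120 μL → factor 120/20 = 6
Step 2: 70 μL brought to 4700 μL → factor 4700/70 = 67.143
Step 3: 85 μL + 5.8 mL = 5885 μL total → factor 5885/85 = 69.235
Step 4: 275 μL + 7.5 mL = 7775 μL total → factor 7775/275 = 28.273
Overall dilution factor = 6 × 67.143 × 69.235 × 28.273 = 7.8858 × 10^5
Stock = 3.80 nM × 7.8858 × 10^5 = 2.997 × 10^6 nM = 3.00 mM

3.00 mM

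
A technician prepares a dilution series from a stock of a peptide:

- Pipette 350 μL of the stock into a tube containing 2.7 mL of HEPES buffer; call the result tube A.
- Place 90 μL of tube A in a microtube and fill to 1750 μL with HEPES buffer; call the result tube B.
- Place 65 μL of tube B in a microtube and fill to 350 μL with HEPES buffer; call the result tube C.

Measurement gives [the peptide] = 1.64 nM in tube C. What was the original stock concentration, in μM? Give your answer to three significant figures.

Step 1: 350 μL + 2.7 mL = 3050 μL total → factor 3050/350 = 8.7143
Step 2: 90 μL brought to 1750 μL → factor 1750/90 = 19.444
Step 3: 65 μL brought to 350 μL → factor 350/65 = 5.3846
Overall dilution factor = 8.7143 × 19.444 × 5.3846 = 912.39
Stock = 1.64 nM × 912.39 = 1496 nM = 1.50 μM

1.50 μM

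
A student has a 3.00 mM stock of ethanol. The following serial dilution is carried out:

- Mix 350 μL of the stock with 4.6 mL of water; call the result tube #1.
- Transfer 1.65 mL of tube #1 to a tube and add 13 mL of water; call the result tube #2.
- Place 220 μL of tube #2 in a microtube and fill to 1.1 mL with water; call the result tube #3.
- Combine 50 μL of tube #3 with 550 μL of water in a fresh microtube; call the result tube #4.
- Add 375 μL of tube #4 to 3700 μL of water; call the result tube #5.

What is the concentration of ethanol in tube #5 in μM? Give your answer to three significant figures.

0.0366 μM

Step 1: 350 μL + 4.6 mL = 4950 μL total → factor 4950/350 = 14.143
Step 2: 1.65 mL + 13 mL = 14.65 mL total → factor 14.65/1.65 = 8.8788
Step 3: 220 μL brought to 1.1 mL → factor 1100/220 = 5
Step 4: 50 μL + 550 μL = 600 μL total → factor 600/50 = 12
Step 5: 375 μL + 3700 μL = 4075 μL total → factor 4075/375 = 10.867
Overall dilution factor = 14.143 × 8.8788 × 5 × 12 × 10.867 = 81873
Final = 3.00 mM / 81873 = 3.664 × 10^-5 mM = 0.0366 μM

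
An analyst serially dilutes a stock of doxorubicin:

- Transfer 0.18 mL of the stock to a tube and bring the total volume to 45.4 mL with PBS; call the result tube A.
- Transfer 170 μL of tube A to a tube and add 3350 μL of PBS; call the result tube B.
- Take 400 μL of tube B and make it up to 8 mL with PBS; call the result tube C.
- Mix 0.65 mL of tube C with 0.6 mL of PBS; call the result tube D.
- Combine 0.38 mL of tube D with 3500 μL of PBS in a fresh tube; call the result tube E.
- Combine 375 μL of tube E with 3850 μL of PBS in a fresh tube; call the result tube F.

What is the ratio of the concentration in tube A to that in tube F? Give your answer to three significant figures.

Step 1: 0.18 mL brought to 45.4 mL → factor 45.4/0.18 = 252.22
Step 2: 170 μL + 3350 μL = 3520 μL total → factor 3520/170 = 20.706
Step 3: 400 μL brought to 8 mL → factor 8000/400 = 20
Step 4: 0.65 mL + 0.6 mL = 1.25 mL total → factor 1.25/0.65 = 1.9231
Step 5: 0.38 mL + 3500 μL = 3.88 mL total → factor 3.88/0.38 = 10.211
Step 6: 375 μL + 3850 μL = 4225 μL total → factor 4225/375 = 11.267
Dilution factor to tube A = 252.22; to tube F = 2.3107 × 10^7
[tube A]/[tube F] = (factor to tube F)/(factor to tube A) = 2.3107 × 10^7/252.22 = 9.16 × 10^4

9.16 × 10^4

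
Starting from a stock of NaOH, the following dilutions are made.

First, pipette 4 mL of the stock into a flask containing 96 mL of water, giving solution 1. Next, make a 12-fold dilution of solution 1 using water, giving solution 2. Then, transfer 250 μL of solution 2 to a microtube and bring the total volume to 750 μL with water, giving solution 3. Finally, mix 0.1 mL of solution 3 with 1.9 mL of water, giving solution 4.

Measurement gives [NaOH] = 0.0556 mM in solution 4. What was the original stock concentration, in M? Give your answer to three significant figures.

Step 1: 4 mL + 96 mL = 100 mL total → factor 100/4 = 25
Step 2: 12-fold → factor 12
Step 3: 250 μL brought to 750 μL → factor 750/250 = 3
Step 4: 0.1 mL + 1.9 mL = 2 mL total → factor 2/0.1 = 20
Overall dilution factor = 25 × 12 × 3 × 20 = 18000
Stock = 0.0556 mM × 18000 = 1001 mM = 1.00 M

1.00 M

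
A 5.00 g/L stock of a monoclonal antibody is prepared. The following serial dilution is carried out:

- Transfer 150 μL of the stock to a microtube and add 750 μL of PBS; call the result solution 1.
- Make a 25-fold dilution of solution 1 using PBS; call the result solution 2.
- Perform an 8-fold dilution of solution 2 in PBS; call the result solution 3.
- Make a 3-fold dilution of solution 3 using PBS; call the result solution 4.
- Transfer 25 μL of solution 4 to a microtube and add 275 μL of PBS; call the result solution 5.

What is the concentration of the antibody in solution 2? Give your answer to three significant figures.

0.0333 g/L

Step 1: 150 μL + 750 μL = 900 μL total → factor 900/150 = 6
Step 2: 25-fold → factor 25
Dilution factor through solution 2 = 6 × 25 = 150
[solution 2] = 5.00 g/L / 150 = 0.0333 g/L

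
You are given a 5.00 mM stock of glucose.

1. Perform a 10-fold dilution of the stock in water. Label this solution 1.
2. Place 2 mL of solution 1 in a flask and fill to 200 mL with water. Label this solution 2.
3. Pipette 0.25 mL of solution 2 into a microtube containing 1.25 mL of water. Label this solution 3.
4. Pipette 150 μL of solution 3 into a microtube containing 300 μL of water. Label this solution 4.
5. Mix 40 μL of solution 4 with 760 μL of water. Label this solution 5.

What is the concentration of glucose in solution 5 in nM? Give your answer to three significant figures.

13.9 nM

Step 1: 10-fold → factor 10
Step 2: 2 mL brought to 200 mL → factor 200/2 = 100
Step 3: 0.25 mL + 1.25 mL = 1.5 mL total → factor 1.5/0.25 = 6
Step 4: 150 μL + 300 μL = 450 μL total → factor 450/150 = 3
Step 5: 40 μL + 760 μL = 800 μL total → factor 800/40 = 20
Overall dilution factor = 10 × 100 × 6 × 3 × 20 = 3.6 × 10^5
Final = 5.00 mM / 3.6 × 10^5 = 1.389 × 10^-5 mM = 13.9 nM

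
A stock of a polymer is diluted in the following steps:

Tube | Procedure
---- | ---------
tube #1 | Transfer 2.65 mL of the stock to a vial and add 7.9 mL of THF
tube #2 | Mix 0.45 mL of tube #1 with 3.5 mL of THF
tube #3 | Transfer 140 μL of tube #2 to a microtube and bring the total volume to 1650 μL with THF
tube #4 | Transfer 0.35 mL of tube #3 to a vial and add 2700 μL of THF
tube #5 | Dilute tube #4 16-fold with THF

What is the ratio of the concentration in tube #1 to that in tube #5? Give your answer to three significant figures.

Step 1: 2.65 mL + 7.9 mL = 10.55 mL total → factor 10.55/2.65 = 3.9811
Step 2: 0.45 mL + 3.5 mL = 3.95 mL total → factor 3.95/0.45 = 8.7778
Step 3: 140 μL brought to 1650 μL → factor 1650/140 = 11.786
Step 4: 0.35 mL + 2700 μL = 3.05 mL total → factor 3.05/0.35 = 8.7143
Step 5: 16-fold → factor 16
Dilution factor to tube #1 = 3.9811; to tube #5 = 57425
[tube #1]/[tube #5] = (factor to tube #5)/(factor to tube #1) = 57425/3.9811 = 1.44 × 10^4

1.44 × 10^4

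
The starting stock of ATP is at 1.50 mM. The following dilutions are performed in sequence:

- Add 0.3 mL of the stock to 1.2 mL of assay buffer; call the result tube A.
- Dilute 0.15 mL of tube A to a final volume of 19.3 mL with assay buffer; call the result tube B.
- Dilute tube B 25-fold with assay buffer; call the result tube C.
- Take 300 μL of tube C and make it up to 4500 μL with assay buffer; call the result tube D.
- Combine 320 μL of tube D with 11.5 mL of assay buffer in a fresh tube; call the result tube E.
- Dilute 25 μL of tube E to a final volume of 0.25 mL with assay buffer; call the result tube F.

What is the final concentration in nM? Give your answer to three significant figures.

Step 1: 0.3 mL + 1.2 mL = 1.5 mL total → factor 1.5/0.3 = 5
Step 2: 0.15 mL brought to 19.3 mL → factor 19.3/0.15 = 128.67
Step 3: 25-fold → factor 25
Step 4: 300 μL brought to 4500 μL → factor 4500/300 = 15
Step 5: 320 μL + 11.5 mL = 11820 μL total → factor 11820/320 = 36.938
Step 6: 25 μL brought to 0.25 mL → factor 250/25 = 10
Overall dilution factor = 5 × 128.67 × 25 × 15 × 36.938 × 10 = 8.9112 × 10^7
Final = 1.50 mM / 8.9112 × 10^7 = 1.683 × 10^-8 mM = 0.0168 nM

0.0168 nM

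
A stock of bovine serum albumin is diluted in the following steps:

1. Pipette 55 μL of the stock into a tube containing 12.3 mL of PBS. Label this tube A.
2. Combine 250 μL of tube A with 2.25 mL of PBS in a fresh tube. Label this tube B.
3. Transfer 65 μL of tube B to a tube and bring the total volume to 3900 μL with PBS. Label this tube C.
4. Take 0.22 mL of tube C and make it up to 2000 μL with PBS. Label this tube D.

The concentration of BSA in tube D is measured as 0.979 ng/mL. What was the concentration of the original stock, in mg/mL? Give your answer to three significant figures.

1.20 mg/mL

Step 1: 55 μL + 12.3 mL = 12355 μL total → factor 12355/55 = 224.64
Step 2: 250 μL + 2.25 mL = 2500 μL total → factor 2500/250 = 10
Step 3: 65 μL brought to 3900 μL → factor 3900/65 = 60
Step 4: 0.22 mL brought to 2000 μL → factor 2/0.22 = 9.0909
Overall dilution factor = 224.64 × 10 × 60 × 9.0909 = 1.2253 × 10^6
Stock = 0.979 ng/mL × 1.2253 × 10^6 = 1.200 × 10^6 ng/mL = 1.20 mg/mL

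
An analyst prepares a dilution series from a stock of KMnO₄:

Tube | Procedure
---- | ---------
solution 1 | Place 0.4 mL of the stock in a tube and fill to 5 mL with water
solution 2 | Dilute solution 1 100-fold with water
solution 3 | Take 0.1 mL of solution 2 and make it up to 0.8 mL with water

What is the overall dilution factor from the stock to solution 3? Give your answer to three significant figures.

1.00 × 10^4

Step 1: 0.4 mL brought to 5 mL → factor 5/0.4 = 12.5
Step 2: 100-fold → factor 100
Step 3: 0.1 mL brought to 0.8 mL → factor 0.8/0.1 = 8
Overall dilution factor = 12.5 × 100 × 8 = 10000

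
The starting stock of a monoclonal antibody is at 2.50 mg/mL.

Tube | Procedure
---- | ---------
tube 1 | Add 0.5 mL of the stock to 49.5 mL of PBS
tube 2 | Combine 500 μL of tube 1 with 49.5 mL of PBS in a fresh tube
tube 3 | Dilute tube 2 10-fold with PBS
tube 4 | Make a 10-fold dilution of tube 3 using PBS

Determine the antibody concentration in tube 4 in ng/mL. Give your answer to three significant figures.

2.50 ng/mL

Step 1: 0.5 mL + 49.5 mL = 50 mL total → factor 50/0.5 = 100
Step 2: 500 μL + 49.5 mL = 50000 μL total → factor 50000/500 = 100
Step 3: 10-fold → factor 10
Step 4: 10-fold → factor 10
Overall dilution factor = 100 × 100 × 10 × 10 = 1 × 10^6
Final = 2.50 mg/mL / 1 × 10^6 = 2.500 × 10^-6 mg/mL = 2.50 ng/mL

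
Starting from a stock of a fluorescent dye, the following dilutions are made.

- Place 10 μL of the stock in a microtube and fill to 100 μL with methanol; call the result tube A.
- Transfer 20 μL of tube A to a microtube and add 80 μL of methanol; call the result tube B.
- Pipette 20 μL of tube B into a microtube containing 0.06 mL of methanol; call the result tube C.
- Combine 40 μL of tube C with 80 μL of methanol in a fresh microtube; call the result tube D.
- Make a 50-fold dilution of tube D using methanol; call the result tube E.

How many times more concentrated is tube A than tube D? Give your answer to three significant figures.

Step 1: 10 μL brought to 100 μL → factor 100/10 = 10
Step 2: 20 μL + 80 μL = 100 μL total → factor 100/20 = 5
Step 3: 20 μL + 0.06 mL = 80 μL total → factor 80/20 = 4
Step 4: 40 μL + 80 μL = 120 μL total → factor 120/40 = 3
Dilution factor to tube A = 10; to tube D = 600
[tube A]/[tube D] = (factor to tube D)/(factor to tube A) = 600/10 = 60.0

60.0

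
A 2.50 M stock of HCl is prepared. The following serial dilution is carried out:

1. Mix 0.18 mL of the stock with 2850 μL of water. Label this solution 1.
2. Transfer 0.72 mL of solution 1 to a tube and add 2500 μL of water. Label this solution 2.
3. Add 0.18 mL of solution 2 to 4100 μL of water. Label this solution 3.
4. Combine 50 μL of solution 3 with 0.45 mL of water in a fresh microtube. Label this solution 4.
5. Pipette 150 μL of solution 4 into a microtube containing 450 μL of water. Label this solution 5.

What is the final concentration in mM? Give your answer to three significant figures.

Step 1: 0.18 mL + 2850 μL = 3.03 mL total → factor 3.03/0.18 = 16.833
Step 2: 0.72 mL + 2500 μL = 3.22 mL total → factor 3.22/0.72 = 4.4722
Step 3: 0.18 mL + 4100 μL = 4.28 mL total → factor 4.28/0.18 = 23.778
Step 4: 50 μL + 0.45 mL = 500 μL total → factor 500/50 = 10
Step 5: 150 μL + 450 μL = 600 μL total → factor 600/150 = 4
Overall dilution factor = 16.833 × 4.4722 × 23.778 × 10 × 4 = 71602
Final = 2.50 M / 71602 = 3.492 × 10^-5 M = 0.0349 mM

0.0349 mM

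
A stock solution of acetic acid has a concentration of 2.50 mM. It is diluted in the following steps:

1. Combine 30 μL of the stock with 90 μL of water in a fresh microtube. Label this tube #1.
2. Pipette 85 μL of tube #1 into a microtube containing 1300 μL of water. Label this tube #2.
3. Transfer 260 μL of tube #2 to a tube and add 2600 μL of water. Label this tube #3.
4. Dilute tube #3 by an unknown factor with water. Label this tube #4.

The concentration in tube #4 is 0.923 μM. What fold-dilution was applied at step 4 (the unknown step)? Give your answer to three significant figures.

3.78-fold

Step 1: 30 μL + 90 μL = 120 μL total → factor 120/30 = 4
Step 2: 85 μL + 1300 μL = 1385 μL total → factor 1385/85 = 16.294
Step 3: 260 μL + 2600 μL = 2860 μL total → factor 2860/260 = 11
Step 4: unknown factor x
Product of known-step factors = 716.94
Overall factor = 2.50 mM / (0.923 μM) = 2708.6
x = 2708.6 / 716.94 = 3.78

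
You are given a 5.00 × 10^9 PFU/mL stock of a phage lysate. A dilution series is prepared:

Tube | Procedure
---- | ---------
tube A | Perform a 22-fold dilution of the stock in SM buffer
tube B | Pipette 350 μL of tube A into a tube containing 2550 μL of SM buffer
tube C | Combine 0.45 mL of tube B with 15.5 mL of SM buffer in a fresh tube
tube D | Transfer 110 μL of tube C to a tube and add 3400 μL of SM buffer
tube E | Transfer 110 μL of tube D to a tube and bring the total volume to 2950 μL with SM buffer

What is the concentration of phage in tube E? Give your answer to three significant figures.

Step 1: 22-fold → factor 22
Step 2: 350 μL + 2550 μL = 2900 μL total → factor 2900/350 = 8.2857
Step 3: 0.45 mL + 15.5 mL = 15.95 mL total → factor 15.95/0.45 = 35.444
Step 4: 110 μL + 3400 μL = 3510 μL total → factor 3510/110 = 31.909
Step 5: 110 μL brought to 2950 μL → factor 2950/110 = 26.818
Overall dilution factor = 22 × 8.2857 × 35.444 × 31.909 × 26.818 = 5.529 × 10^6
Final = 5.00 × 10^9 PFU/mL / 5.529 × 10^6 = 904 PFU/mL

904 PFU/mL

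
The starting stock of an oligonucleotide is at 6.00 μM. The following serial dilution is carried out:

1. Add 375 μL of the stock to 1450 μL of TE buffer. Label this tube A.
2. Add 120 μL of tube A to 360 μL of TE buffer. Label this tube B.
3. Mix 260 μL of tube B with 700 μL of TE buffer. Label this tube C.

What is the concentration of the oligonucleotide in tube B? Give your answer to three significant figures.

Step 1: 375 μL + 1450 μL = 1825 μL total → factor 1825/375 = 4.8667
Step 2: 120 μL + 360 μL = 480 μL total → factor 480/120 = 4
Dilution factor through tube B = 4.8667 × 4 = 19.467
[tube B] = 6.00 μM / 19.467 = 0.308 μM

0.308 μM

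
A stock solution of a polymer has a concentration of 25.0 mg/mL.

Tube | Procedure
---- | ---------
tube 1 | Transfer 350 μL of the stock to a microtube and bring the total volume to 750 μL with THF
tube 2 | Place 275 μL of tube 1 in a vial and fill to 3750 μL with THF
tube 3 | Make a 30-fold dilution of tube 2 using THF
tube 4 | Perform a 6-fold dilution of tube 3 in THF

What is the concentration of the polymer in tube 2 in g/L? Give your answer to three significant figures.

Step 1: 350 μL brought to 750 μL → factor 750/350 = 2.1429
Step 2: 275 μL brought to 3750 μL → factor 3750/275 = 13.636
Dilution factor through tube 2 = 2.1429 × 13.636 = 29.221
[tube 2] = 25.0 mg/mL / 29.221 = 0.8556 mg/mL = 0.856 g/L

0.856 g/L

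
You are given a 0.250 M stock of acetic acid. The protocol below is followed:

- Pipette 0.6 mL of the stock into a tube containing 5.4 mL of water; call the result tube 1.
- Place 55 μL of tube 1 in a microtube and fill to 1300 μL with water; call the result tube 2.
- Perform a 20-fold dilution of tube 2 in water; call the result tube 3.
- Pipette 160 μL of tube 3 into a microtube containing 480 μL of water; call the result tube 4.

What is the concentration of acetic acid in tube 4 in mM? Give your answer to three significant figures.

0.0132 mM

Step 1: 0.6 mL + 5.4 mL = 6 mL total → factor 6/0.6 = 10
Step 2: 55 μL brought to 1300 μL → factor 1300/55 = 23.636
Step 3: 20-fold → factor 20
Step 4: 160 μL + 480 μL = 640 μL total → factor 640/160 = 4
Overall dilution factor = 10 × 23.636 × 20 × 4 = 18909
Final = 0.250 M / 18909 = 1.322 × 10^-5 M = 0.0132 mM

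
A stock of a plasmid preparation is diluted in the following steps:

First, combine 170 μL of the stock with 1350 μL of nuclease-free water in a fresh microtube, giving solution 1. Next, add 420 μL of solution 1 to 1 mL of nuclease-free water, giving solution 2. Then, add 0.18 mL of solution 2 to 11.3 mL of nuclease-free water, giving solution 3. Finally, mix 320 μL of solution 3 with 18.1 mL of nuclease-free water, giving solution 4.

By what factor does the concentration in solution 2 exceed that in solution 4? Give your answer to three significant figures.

3.67 × 10^3

Step 1: 170 μL + 1350 μL = 1520 μL total → factor 1520/170 = 8.9412
Step 2: 420 μL + 1 mL = 1420 μL total → factor 1420/420 = 3.381
Step 3: 0.18 mL + 11.3 mL = 11.48 mL total → factor 11.48/0.18 = 63.778
Step 4: 320 μL + 18.1 mL = 18420 μL total → factor 18420/320 = 57.562
Dilution factor to solution 2 = 30.23; to solution 4 = 1.1098 × 10^5
[solution 2]/[solution 4] = (factor to solution 4)/(factor to solution 2) = 1.1098 × 10^5/30.23 = 3.67 × 10^3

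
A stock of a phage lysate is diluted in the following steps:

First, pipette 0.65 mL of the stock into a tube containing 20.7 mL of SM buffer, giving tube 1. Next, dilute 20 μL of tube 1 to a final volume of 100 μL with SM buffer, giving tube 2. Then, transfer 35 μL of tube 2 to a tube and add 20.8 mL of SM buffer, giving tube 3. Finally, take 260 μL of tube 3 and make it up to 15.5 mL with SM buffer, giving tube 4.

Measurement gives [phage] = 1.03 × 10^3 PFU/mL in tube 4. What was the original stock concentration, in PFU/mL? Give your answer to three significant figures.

6.00 × 10^9 PFU/mL

Step 1: 0.65 mL + 20.7 mL = 21.35 mL total → factor 21.35/0.65 = 32.846
Step 2: 20 μL brought to 100 μL → factor 100/20 = 5
Step 3: 35 μL + 20.8 mL = 20835 μL total → factor 20835/35 = 595.29
Step 4: 260 μL brought to 15.5 mL → factor 15500/260 = 59.615
Overall dilution factor = 32.846 × 5 × 595.29 × 59.615 = 5.8283 × 10^6
Stock = 1.03 × 10^3 PFU/mL × 5.8283 × 10^6 = 6.00 × 10^9 PFU/mL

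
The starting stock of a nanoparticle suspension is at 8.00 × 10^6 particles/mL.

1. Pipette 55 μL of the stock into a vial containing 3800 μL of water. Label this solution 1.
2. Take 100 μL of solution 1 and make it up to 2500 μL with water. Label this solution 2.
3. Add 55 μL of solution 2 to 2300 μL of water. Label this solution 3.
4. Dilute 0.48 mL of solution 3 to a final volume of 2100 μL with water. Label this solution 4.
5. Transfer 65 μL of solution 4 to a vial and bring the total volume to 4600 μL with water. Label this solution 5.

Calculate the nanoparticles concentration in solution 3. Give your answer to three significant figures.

Step 1: 55 μL + 3800 μL = 3855 μL total → factor 3855/55 = 70.091
Step 2: 100 μL brought to 2500 μL → factor 2500/100 = 25
Step 3: 55 μL + 2300 μL = 2355 μL total → factor 2355/55 = 42.818
Dilution factor through solution 3 = 70.091 × 25 × 42.818 = 75029
[solution 3] = 8.00 × 10^6 particles/mL / 75029 = 107 particles/mL

107 particles/mL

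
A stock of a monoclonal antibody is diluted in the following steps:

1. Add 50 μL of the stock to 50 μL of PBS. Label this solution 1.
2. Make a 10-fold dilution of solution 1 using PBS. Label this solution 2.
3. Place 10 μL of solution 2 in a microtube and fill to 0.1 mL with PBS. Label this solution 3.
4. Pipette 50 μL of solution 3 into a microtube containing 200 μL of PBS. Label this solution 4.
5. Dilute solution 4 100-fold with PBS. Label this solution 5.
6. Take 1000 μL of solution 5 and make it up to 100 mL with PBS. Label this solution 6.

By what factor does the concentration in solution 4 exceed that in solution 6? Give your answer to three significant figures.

1.00 × 10^4

Step 1: 50 μL + 50 μL = 100 μL total → factor 100/50 = 2
Step 2: 10-fold → factor 10
Step 3: 10 μL brought to 0.1 mL → factor 100/10 = 10
Step 4: 50 μL + 200 μL = 250 μL total → factor 250/50 = 5
Step 5: 100-fold → factor 100
Step 6: 1000 μL brought to 100 mL → factor 1 × 10^5/1000 = 100
Dilution factor to solution 4 = 1000; to solution 6 = 1 × 10^7
[solution 4]/[solution 6] = (factor to solution 6)/(factor to solution 4) = 1 × 10^7/1000 = 1.00 × 10^4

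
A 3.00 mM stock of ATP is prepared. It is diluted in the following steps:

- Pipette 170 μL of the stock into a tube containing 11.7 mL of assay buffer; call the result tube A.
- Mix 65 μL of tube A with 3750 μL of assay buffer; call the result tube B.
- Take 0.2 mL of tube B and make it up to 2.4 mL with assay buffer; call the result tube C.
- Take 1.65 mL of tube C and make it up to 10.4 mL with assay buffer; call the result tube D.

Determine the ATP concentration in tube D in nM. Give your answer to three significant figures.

Step 1: 170 μL + 11.7 mL = 11870 μL total → factor 11870/170 = 69.824
Step 2: 65 μL + 3750 μL = 3815 μL total → factor 3815/65 = 58.692
Step 3: 0.2 mL brought to 2.4 mL → factor 2.4/0.2 = 12
Step 4: 1.65 mL brought to 10.4 mL → factor 10.4/1.65 = 6.303
Overall dilution factor = 69.824 × 58.692 × 12 × 6.303 = 3.0997 × 10^5
Final = 3.00 mM / 3.0997 × 10^5 = 9.678 × 10^-6 mM = 9.68 nM

9.68 nM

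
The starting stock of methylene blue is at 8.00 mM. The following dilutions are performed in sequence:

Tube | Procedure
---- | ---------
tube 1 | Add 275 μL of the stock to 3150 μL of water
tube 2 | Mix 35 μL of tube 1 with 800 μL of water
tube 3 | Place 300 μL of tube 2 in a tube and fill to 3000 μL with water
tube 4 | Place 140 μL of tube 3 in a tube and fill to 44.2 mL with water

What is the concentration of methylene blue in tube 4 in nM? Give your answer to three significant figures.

8.53 nM

Step 1: 275 μL + 3150 μL = 3425 μL total → factor 3425/275 = 12.455
Step 2: 35 μL + 800 μL = 835 μL total → factor 835/35 = 23.857
Step 3: 300 μL brought to 3000 μL → factor 3000/300 = 10
Step 4: 140 μL brought to 44.2 mL → factor 44200/140 = 315.71
Overall dilution factor = 12.455 × 23.857 × 10 × 315.71 = 9.3808 × 10^5
Final = 8.00 mM / 9.3808 × 10^5 = 8.528 × 10^-6 mM = 8.53 nM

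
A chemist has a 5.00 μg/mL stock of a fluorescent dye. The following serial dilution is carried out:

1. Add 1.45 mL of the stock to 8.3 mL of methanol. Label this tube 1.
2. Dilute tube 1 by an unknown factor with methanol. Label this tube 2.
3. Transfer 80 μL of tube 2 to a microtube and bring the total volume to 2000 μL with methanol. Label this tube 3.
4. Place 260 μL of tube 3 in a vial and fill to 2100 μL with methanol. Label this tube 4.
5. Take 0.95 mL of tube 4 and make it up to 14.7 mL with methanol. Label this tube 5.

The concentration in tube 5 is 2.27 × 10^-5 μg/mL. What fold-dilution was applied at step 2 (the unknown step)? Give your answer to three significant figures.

Step 1: 1.45 mL + 8.3 mL = 9.75 mL total → factor 9.75/1.45 = 6.7241
Step 2: unknown factor x
Step 3: 80 μL brought to 2000 μL → factor 2000/80 = 25
Step 4: 260 μL brought to 2100 μL → factor 2100/260 = 8.0769
Step 5: 0.95 mL brought to 14.7 mL → factor 14.7/0.95 = 15.474
Product of known-step factors = 21010
Overall factor = 5.00 μg/mL / (2.27 × 10^-5 μg/mL) = 2.2026 × 10^5
x = 2.2026 × 10^5 / 21010 = 10.5

10.5-fold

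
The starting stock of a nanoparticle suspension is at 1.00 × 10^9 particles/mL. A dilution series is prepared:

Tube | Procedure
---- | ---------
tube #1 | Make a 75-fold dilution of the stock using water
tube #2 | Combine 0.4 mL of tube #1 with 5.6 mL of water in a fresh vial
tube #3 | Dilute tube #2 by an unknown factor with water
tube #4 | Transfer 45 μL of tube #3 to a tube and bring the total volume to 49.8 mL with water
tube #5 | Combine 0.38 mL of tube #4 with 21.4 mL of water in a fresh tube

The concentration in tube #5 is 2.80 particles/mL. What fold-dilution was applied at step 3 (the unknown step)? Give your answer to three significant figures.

Step 1: 75-fold → factor 75
Step 2: 0.4 mL + 5.6 mL = 6 mL total → factor 6/0.4 = 15
Step 3: unknown factor x
Step 4: 45 μL brought to 49.8 mL → factor 49800/45 = 1106.7
Step 5: 0.38 mL + 21.4 mL = 21.78 mL total → factor 21.78/0.38 = 57.316
Product of known-step factors = 7.1358 × 10^7
Overall factor = 1.00 × 10^9 particles/mL / (2.80 particles/mL) = 3.5714 × 10^8
x = 3.5714 × 10^8 / 7.1358 × 10^7 = 5.00

5.00-fold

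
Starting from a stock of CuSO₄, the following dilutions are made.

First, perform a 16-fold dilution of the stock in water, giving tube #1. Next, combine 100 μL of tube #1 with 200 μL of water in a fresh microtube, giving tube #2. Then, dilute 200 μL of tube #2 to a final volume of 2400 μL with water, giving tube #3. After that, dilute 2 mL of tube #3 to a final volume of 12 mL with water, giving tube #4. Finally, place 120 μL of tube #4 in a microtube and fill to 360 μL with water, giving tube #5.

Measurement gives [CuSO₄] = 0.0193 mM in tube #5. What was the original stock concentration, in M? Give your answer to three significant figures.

0.200 M

Step 1: 16-fold → factor 16
Step 2: 100 μL + 200 μL = 300 μL total → factor 300/100 = 3
Step 3: 200 μL brought to 2400 μL → factor 2400/200 = 12
Step 4: 2 mL brought to 12 mL → factor 12/2 = 6
Step 5: 120 μL brought to 360 μL → factor 360/120 = 3
Overall dilution factor = 16 × 3 × 12 × 6 × 3 = 10368
Stock = 0.0193 mM × 10368 = 200.1 mM = 0.200 M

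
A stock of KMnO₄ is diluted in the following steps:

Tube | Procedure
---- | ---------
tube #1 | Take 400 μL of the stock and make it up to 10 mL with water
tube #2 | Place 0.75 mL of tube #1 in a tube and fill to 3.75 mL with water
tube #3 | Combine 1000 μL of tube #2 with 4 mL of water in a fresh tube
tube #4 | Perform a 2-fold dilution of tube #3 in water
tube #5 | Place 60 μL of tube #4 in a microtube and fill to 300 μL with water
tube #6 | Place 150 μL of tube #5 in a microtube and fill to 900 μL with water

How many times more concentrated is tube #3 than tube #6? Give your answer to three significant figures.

60.0

Step 1: 400 μL brought to 10 mL → factor 10000/400 = 25
Step 2: 0.75 mL brought to 3.75 mL → factor 3.75/0.75 = 5
Step 3: 1000 μL + 4 mL = 5000 μL total → factor 5000/1000 = 5
Step 4: 2-fold → factor 2
Step 5: 60 μL brought to 300 μL → factor 300/60 = 5
Step 6: 150 μL brought to 900 μL → factor 900/150 = 6
Dilution factor to tube #3 = 625; to tube #6 = 37500
[tube #3]/[tube #6] = (factor to tube #6)/(factor to tube #3) = 37500/625 = 60.0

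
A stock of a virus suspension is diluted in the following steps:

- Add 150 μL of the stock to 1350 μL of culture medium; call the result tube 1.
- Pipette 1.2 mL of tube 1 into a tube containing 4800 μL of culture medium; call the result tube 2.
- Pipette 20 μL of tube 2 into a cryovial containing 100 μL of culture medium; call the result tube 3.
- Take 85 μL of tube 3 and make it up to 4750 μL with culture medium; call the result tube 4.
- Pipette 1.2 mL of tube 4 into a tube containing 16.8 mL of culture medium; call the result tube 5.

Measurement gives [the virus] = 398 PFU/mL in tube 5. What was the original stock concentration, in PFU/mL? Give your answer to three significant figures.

Step 1: 150 μL + 1350 μL = 1500 μL total → factor 1500/150 = 10
Step 2: 1.2 mL + 4800 μL = 6 mL total → factor 6/1.2 = 5
Step 3: 20 μL + 100 μL = 120 μL total → factor 120/20 = 6
Step 4: 85 μL brought to 4750 μL → factor 4750/85 = 55.882
Step 5: 1.2 mL + 16.8 mL = 18 mL total → factor 18/1.2 = 15
Overall dilution factor = 10 × 5 × 6 × 55.882 × 15 = 2.5147 × 10^5
Stock = 398 PFU/mL × 2.5147 × 10^5 = 1.00 × 10^8 PFU/mL

1.00 × 10^8 PFU/mL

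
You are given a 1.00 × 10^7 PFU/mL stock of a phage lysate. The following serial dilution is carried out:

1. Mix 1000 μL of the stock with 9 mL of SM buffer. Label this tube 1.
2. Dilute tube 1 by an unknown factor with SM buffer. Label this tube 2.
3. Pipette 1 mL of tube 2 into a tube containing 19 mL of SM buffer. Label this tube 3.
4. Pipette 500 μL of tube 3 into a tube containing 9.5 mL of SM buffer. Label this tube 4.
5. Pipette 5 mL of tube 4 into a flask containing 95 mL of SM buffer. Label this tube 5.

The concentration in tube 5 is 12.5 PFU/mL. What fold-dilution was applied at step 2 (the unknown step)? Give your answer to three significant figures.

10.0-fold

Step 1: 1000 μL + 9 mL = 10000 μL total → factor 10000/1000 = 10
Step 2: unknown factor x
Step 3: 1 mL + 19 mL = 20 mL total → factor 20/1 = 20
Step 4: 500 μL + 9.5 mL = 10000 μL total → factor 10000/500 = 20
Step 5: 5 mL + 95 mL = 100 mL total → factor 100/5 = 20
Product of known-step factors = 80000
Overall factor = 1.00 × 10^7 PFU/mL / (12.5 PFU/mL) = 8 × 10^5
x = 8 × 10^5 / 80000 = 10.0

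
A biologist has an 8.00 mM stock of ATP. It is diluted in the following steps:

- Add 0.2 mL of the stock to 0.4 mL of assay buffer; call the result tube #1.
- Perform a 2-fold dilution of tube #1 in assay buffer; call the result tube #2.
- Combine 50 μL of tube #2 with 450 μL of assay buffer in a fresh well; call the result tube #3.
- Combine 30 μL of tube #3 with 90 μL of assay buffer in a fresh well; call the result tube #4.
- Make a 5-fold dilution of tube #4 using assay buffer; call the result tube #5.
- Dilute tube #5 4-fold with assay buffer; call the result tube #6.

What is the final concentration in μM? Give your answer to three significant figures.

Step 1: 0.2 mL + 0.4 mL = 0.6 mL total → factor 0.6/0.2 = 3
Step 2: 2-fold → factor 2
Step 3: 50 μL + 450 μL = 500 μL total → factor 500/50 = 10
Step 4: 30 μL + 90 μL = 120 μL total → factor 120/30 = 4
Step 5: 5-fold → factor 5
Step 6: 4-fold → factor 4
Overall dilution factor = 3 × 2 × 10 × 4 × 5 × 4 = 4800
Final = 8.00 mM / 4800 = 0.001667 mM = 1.67 μM

1.67 μM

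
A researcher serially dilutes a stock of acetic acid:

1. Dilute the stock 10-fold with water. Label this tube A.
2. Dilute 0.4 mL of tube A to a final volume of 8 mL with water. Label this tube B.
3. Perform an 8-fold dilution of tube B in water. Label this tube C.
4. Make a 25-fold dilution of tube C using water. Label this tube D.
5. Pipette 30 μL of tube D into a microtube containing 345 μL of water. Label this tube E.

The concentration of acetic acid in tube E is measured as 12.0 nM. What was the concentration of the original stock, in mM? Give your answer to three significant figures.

6.00 mM

Step 1: 10-fold → factor 10
Step 2: 0.4 mL brought to 8 mL → factor 8/0.4 = 20
Step 3: 8-fold → factor 8
Step 4: 25-fold → factor 25
Step 5: 30 μL + 345 μL = 375 μL total → factor 375/30 = 12.5
Overall dilution factor = 10 × 20 × 8 × 25 × 12.5 = 5 × 10^5
Stock = 12.0 nM × 5 × 10^5 = 6.000 × 10^6 nM = 6.00 mM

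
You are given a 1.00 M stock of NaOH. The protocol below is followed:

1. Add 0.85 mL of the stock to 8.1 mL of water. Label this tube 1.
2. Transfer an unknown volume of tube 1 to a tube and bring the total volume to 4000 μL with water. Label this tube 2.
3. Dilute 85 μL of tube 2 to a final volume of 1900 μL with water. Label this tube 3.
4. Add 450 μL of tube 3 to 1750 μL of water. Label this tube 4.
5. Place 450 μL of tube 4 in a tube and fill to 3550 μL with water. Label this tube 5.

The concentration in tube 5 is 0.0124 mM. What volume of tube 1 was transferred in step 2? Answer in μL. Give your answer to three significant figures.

450 μL

Step 1: 0.85 mL + 8.1 mL = 8.95 mL total → factor 8.95/0.85 = 10.529
Step 2: v brought to 4000 μL → factor = 4000 μL/v
Step 3: 85 μL brought to 1900 μL → factor 1900/85 = 22.353
Step 4: 450 μL + 1750 μL = 2200 μL total → factor 2200/450 = 4.8889
Step 5: 450 μL brought to 3550 μL → factor 3550/450 = 7.8889
Product of known-step factors = 9077.5
Overall factor = 1.00 M / (0.0124 mM) = 80645
Step-2 factor = 80645 / 9077.5 = 8.8841
v = 4000 μL / 8.8841 = 450 μL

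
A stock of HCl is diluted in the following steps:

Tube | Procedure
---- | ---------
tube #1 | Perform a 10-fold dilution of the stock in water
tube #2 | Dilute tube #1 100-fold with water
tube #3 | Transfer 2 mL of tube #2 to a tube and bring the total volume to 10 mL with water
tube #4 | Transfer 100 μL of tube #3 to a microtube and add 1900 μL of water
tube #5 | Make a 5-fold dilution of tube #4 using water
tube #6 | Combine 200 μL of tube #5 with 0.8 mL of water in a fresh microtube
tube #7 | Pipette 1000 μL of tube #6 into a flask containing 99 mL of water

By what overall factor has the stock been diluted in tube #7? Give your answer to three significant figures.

2.50 × 10^8

Step 1: 10-fold → factor 10
Step 2: 100-fold → factor 100
Step 3: 2 mL brought to 10 mL → factor 10/2 = 5
Step 4: 100 μL + 1900 μL = 2000 μL total → factor 2000/100 = 20
Step 5: 5-fold → factor 5
Step 6: 200 μL + 0.8 mL = 1000 μL total → factor 1000/200 = 5
Step 7: 1000 μL + 99 mL = 1 × 10^5 μL total → factor 1 × 10^5/1000 = 100
Overall dilution factor = 10 × 100 × 5 × 20 × 5 × 5 × 100 = 2.5 × 10^8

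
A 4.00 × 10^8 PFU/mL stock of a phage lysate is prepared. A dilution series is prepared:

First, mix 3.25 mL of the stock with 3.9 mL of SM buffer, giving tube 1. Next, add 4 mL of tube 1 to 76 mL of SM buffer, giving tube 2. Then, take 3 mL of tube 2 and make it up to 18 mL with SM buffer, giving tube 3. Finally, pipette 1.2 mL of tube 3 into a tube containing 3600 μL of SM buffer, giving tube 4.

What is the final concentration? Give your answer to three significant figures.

3.79 × 10^5 PFU/mL

Step 1: 3.25 mL + 3.9 mL = 7.15 mL total → factor 7.15/3.25 = 2.2
Step 2: 4 mL + 76 mL = 80 mL total → factor 80/4 = 20
Step 3: 3 mL brought to 18 mL → factor 18/3 = 6
Step 4: 1.2 mL + 3600 μL = 4.8 mL total → factor 4.8/1.2 = 4
Overall dilution factor = 2.2 × 20 × 6 × 4 = 1056
Final = 4.00 × 10^8 PFU/mL / 1056 = 3.79 × 10^5 PFU/mL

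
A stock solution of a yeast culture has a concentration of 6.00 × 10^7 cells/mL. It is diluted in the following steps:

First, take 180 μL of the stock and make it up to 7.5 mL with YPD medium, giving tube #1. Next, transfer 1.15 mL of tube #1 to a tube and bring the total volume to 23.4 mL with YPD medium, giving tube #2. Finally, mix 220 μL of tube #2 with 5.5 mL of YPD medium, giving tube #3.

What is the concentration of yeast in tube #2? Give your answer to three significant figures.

7.08 × 10^4 cells/mL

Step 1: 180 μL brought to 7.5 mL → factor 7500/180 = 41.667
Step 2: 1.15 mL brought to 23.4 mL → factor 23.4/1.15 = 20.348
Dilution factor through tube #2 = 41.667 × 20.348 = 847.83
[tube #2] = 6.00 × 10^7 cells/mL / 847.83 = 7.08 × 10^4 cells/mL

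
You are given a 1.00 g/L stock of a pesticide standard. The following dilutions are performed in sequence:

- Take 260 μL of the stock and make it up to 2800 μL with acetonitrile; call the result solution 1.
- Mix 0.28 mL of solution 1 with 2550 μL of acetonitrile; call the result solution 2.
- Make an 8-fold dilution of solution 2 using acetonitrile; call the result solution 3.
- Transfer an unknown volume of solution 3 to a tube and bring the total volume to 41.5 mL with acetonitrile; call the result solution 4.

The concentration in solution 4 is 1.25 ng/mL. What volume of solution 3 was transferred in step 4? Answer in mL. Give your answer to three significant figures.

0.0452 mL

Step 1: 260 μL brought to 2800 μL → factor 2800/260 = 10.769
Step 2: 0.28 mL + 2550 μL = 2.83 mL total → factor 2.83/0.28 = 10.107
Step 3: 8-fold → factor 8
Step 4: v brought to 41.5 mL → factor = 41.5 mL/v
Product of known-step factors = 870.77
Overall factor = 1.00 g/L / (1.25 ng/mL) = 8 × 10^5
Step-4 factor = 8 × 10^5 / 870.77 = 918.73
v = 41.5 mL / 918.73 = 0.0452 mL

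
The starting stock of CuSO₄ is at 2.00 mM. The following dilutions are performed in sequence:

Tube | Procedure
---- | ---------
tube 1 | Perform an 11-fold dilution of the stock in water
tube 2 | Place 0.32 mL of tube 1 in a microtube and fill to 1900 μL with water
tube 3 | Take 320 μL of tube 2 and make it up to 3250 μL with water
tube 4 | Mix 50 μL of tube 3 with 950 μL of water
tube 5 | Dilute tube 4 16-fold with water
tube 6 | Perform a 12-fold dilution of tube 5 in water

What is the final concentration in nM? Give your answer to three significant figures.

0.785 nM

Step 1: 11-fold → factor 11
Step 2: 0.32 mL brought to 1900 μL → factor 1.9/0.32 = 5.9375
Step 3: 320 μL brought to 3250 μL → factor 3250/320 = 10.156
Step 4: 50 μL + 950 μL = 1000 μL total → factor 1000/50 = 20
Step 5: 16-fold → factor 16
Step 6: 12-fold → factor 12
Overall dilution factor = 11 × 5.9375 × 10.156 × 20 × 16 × 12 = 2.5472 × 10^6
Final = 2.00 mM / 2.5472 × 10^6 = 7.852 × 10^-7 mM = 0.785 nM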